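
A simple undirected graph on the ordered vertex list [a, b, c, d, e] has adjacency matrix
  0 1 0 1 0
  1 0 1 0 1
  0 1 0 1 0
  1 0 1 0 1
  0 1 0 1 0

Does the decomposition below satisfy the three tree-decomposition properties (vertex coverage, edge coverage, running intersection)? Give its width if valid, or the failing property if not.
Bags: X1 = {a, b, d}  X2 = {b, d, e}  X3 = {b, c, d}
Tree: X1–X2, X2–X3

Every vertex of G appears in some bag (union = {a, b, c, d, e}); every edge is covered by a bag; and for each vertex v the set of bags containing v is connected in the bag tree. The decomposition is therefore valid. The largest bag has 3 vertices, so the width is 2.

Yes; width 2.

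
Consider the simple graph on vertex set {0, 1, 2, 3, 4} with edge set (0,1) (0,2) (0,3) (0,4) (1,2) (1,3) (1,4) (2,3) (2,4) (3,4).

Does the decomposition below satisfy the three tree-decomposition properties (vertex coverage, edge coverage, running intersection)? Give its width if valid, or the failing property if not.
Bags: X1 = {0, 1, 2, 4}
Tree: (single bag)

A tree decomposition must satisfy three properties: every vertex lies in some bag; for every edge, both endpoints lie together in some bag; and for every vertex, the bags containing it form a connected subtree. Here vertex 3 appears in no bag, so the decomposition is invalid.

No — vertex 3 appears in no bag.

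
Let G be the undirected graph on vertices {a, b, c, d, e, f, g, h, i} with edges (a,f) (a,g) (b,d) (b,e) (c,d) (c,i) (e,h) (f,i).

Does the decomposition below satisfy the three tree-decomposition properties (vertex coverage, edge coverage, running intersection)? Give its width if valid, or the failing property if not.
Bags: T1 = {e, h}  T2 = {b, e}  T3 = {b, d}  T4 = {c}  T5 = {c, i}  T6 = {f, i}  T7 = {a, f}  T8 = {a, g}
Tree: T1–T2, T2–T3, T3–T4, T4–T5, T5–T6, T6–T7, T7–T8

A tree decomposition must satisfy three properties: every vertex lies in some bag; for every edge, both endpoints lie together in some bag; and for every vertex, the bags containing it form a connected subtree. Here edge (d,c) lies in no bag, so the decomposition is invalid.

No — edge (d,c) lies in no bag.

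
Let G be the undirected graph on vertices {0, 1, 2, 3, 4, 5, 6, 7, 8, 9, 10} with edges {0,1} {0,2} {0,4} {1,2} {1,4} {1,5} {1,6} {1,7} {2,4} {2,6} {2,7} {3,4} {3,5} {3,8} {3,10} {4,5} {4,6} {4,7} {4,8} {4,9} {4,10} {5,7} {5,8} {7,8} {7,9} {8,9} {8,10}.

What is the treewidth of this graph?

3

A width-3 tree decomposition is:
Bags: B1 = {1, 4, 5, 7}  B2 = {4, 5, 7, 8}  B3 = {1, 2, 4, 7}  B4 = {0, 1, 2, 4}  B5 = {3, 4, 5, 8}  B6 = {3, 4, 8, 10}  B7 = {1, 2, 4, 6}  B8 = {4, 7, 8, 9}
Tree: B1–B2, B1–B3, B3–B4, B2–B5, B5–B6, B3–B7, B2–B8
Each bag holds 4 vertices, so the decomposition has width 3, which upper-bounds the treewidth. Conversely, {0, 1, 2, 4} is a clique of size 4, and the vertices of any clique must share a bag in every tree decomposition; so some bag has ≥ 4 vertices and tw(G) ≥ 3. Therefore the treewidth is 3.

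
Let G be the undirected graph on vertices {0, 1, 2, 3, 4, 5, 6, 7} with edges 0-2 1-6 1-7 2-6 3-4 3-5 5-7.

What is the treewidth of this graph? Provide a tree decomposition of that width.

Each bag holds 2 vertices, so the decomposition has width 1, which upper-bounds the treewidth. Any graph with an edge has treewidth ≥ 1, and G has the edge 0–2. The upper and lower bounds meet at 1, so that is the treewidth.

Treewidth 1.
Bags: B1 = {0, 2}  B2 = {2, 6}  B3 = {1, 6}  B4 = {1, 7}  B5 = {5, 7}  B6 = {3, 5}  B7 = {3, 4}
Tree: B1–B2, B2–B3, B3–B4, B4–B5, B5–B6, B6–B7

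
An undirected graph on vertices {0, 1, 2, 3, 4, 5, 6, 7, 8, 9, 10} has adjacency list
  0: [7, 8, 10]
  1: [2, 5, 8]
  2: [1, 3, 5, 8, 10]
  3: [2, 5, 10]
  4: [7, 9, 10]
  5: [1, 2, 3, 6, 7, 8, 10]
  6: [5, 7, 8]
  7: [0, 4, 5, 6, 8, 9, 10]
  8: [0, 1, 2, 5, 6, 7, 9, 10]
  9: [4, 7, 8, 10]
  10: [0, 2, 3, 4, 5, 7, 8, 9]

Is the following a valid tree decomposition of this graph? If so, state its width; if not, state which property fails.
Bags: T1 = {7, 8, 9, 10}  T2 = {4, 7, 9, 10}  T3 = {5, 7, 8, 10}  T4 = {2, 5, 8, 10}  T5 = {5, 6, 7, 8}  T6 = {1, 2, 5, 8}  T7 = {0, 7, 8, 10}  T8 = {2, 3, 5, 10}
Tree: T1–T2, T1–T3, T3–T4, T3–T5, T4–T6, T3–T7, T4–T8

Vertex coverage: the bags together contain {0, 1, 2, 3, 4, 5, 6, 7, 8, 9, 10}, the full vertex set. Edge coverage: each edge of G has both endpoints in at least one bag. Running intersection: for every vertex, the bags containing it form a connected subtree. All three properties hold, so this is a valid tree decomposition of width max|bag| − 1 = 3, and hence tw(G) ≤ 3.

Yes; width 3.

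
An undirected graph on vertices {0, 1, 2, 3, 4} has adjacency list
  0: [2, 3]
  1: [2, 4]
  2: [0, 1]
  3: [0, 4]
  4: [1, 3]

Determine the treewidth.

A width-2 tree decomposition is:
Bags: B1 = {0, 2, 3}  B2 = {2, 3, 4}  B3 = {1, 2, 4}
Tree: B1–B2, B2–B3
Every bag has size at most 3, so the width is 3 − 1 = 2 and tw(G) ≤ 2. The edges 2–0–3–4–1–2 form a cycle, so G is not a tree and its treewidth is at least 2. The upper and lower bounds meet at 2, so that is the treewidth.

2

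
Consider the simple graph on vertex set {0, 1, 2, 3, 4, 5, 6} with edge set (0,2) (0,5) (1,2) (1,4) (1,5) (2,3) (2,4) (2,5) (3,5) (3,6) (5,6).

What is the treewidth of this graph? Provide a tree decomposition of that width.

Treewidth 2.
One optimal decomposition is:
Bags: B1 = {1, 2, 5}  B2 = {2, 3, 5}  B3 = {1, 2, 4}  B4 = {3, 5, 6}  B5 = {0, 2, 5}
Tree: B1–B2, B1–B3, B2–B4, B2–B5

Each bag holds 3 vertices, so the decomposition has width 2, which upper-bounds the treewidth. On the other hand G contains the 3-clique {1, 2, 4}. A clique must lie in a single bag of any decomposition, so no decomposition can have width below 2. The upper and lower bounds meet at 2, so that is the treewidth.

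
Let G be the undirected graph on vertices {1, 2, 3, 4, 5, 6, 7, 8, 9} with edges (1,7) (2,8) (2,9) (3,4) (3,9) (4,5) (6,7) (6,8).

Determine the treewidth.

1

A width-1 tree decomposition is:
Bags: B1 = {4, 5}  B2 = {3, 4}  B3 = {3, 9}  B4 = {2, 9}  B5 = {2, 8}  B6 = {6, 8}  B7 = {6, 7}  B8 = {1, 7}
Tree: B1–B2, B2–B3, B3–B4, B4–B5, B5–B6, B6–B7, B7–B8
The largest bag has 2 vertices, giving width 1; this decomposition certifies tw(G) ≤ 1. Any graph with an edge has treewidth ≥ 1, and G has the edge 5–4. Hence tw(G) = 1 exactly.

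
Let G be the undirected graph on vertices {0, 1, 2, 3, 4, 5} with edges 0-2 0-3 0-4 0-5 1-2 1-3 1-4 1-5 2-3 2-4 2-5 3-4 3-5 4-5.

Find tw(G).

A width-4 tree decomposition is:
Bags: B1 = {1, 2, 3, 4, 5}  B2 = {0, 2, 3, 4, 5}
Tree: B1–B2
The largest bag has 5 vertices, giving width 4; this decomposition certifies tw(G) ≤ 4. On the other hand G contains the 5-clique {0, 2, 3, 4, 5}. A clique must lie in a single bag of any decomposition, so no decomposition can have width below 4. Combining the bounds, tw(G) = 4.

4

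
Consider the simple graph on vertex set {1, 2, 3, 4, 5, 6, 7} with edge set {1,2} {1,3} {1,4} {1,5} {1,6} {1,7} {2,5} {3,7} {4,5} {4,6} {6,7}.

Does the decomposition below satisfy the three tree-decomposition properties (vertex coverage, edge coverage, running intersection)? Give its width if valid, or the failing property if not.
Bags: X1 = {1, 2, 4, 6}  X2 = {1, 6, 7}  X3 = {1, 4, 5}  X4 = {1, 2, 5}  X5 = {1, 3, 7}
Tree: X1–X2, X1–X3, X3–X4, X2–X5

A tree decomposition must satisfy three properties: every vertex lies in some bag; for every edge, both endpoints lie together in some bag; and for every vertex, the bags containing it form a connected subtree. Here bags containing vertex 2 are not connected in the tree, so the decomposition is invalid.

No — bags containing vertex 2 are not connected in the tree.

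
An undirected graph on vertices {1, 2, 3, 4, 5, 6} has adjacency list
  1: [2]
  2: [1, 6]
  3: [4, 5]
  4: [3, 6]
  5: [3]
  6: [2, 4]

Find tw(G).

A width-1 tree decomposition is:
Bags: B1 = {1, 2}  B2 = {2, 6}  B3 = {4, 6}  B4 = {3, 4}  B5 = {3, 5}
Tree: B1–B2, B2–B3, B3–B4, B4–B5
Each bag holds 2 vertices, so the decomposition has width 1, which upper-bounds the treewidth. Since G has at least one edge (e.g. 1–2), it is not an edgeless graph, so tw(G) ≥ 1. The upper and lower bounds meet at 1, so that is the treewidth.

1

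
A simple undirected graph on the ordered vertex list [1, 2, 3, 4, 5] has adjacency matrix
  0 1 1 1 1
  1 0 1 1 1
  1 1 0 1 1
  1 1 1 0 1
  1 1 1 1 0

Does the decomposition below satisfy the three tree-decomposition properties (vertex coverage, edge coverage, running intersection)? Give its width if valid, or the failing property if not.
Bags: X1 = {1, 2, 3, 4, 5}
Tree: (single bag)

Vertex coverage: the bags together contain {1, 2, 3, 4, 5}, the full vertex set. Edge coverage: each edge of G has both endpoints in at least one bag. Running intersection: for every vertex, the bags containing it form a connected subtree. All three properties hold, so this is a valid tree decomposition of width max|bag| − 1 = 4, and hence tw(G) ≤ 4.

Yes; width 4.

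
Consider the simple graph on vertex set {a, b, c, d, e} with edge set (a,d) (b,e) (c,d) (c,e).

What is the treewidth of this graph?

A width-1 tree decomposition is:
Bags: B1 = {a, d}  B2 = {c, d}  B3 = {c, e}  B4 = {b, e}
Tree: B1–B2, B2–B3, B3–B4
Each bag holds 2 vertices, so the decomposition has width 1, which upper-bounds the treewidth. Any graph with an edge has treewidth ≥ 1, and G has the edge a–d. The upper and lower bounds meet at 1, so that is the treewidth.

1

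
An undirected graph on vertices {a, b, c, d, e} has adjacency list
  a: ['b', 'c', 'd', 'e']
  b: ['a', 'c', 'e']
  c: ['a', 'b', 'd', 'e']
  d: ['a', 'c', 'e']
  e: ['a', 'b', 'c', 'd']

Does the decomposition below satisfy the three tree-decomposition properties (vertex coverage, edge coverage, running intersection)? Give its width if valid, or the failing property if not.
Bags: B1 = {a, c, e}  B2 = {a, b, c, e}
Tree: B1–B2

A tree decomposition must satisfy three properties: every vertex lies in some bag; for every edge, both endpoints lie together in some bag; and for every vertex, the bags containing it form a connected subtree. Here vertex d appears in no bag, so the decomposition is invalid.

No — vertex d appears in no bag.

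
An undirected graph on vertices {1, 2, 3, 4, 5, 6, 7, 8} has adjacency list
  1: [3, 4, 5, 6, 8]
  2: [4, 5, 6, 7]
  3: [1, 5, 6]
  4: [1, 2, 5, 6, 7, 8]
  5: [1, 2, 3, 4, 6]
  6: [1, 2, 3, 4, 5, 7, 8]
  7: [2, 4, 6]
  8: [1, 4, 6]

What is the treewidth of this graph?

3

A width-3 tree decomposition is:
Bags: B1 = {1, 4, 5, 6}  B2 = {1, 3, 5, 6}  B3 = {2, 4, 5, 6}  B4 = {1, 4, 6, 8}  B5 = {2, 4, 6, 7}
Tree: B1–B2, B1–B3, B1–B4, B3–B5
Every bag has size at most 4, so the width is 4 − 1 = 3 and tw(G) ≤ 3. For the lower bound, the 4 vertices {1, 3, 5, 6} are pairwise adjacent, and any tree decomposition puts a clique entirely inside one bag — forcing width ≥ 3. Therefore the treewidth is 3.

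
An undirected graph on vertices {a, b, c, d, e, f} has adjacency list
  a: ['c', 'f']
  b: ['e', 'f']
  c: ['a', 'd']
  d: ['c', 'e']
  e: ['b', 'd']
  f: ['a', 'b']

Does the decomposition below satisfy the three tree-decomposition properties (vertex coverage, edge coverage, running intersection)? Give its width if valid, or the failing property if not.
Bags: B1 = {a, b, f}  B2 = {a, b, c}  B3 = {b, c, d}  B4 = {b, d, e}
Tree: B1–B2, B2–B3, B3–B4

Every vertex of G appears in some bag (union = {a, b, c, d, e, f}); every edge is covered by a bag; and for each vertex v the set of bags containing v is connected in the bag tree. The decomposition is therefore valid. The largest bag has 3 vertices, so the width is 2.

Yes; width 2.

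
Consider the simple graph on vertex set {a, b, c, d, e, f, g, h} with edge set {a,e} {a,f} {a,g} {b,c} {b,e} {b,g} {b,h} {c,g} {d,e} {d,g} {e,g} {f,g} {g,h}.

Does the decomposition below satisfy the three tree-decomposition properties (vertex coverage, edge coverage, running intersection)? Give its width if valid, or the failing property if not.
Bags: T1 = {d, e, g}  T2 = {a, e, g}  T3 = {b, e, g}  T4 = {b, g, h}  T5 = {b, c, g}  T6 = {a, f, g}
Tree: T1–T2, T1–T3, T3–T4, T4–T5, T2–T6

Yes; width 2.

Every vertex of G appears in some bag (union = {a, b, c, d, e, f, g, h}); every edge is covered by a bag; and for each vertex v the set of bags containing v is connected in the bag tree. The decomposition is therefore valid. The largest bag has 3 vertices, so the width is 2.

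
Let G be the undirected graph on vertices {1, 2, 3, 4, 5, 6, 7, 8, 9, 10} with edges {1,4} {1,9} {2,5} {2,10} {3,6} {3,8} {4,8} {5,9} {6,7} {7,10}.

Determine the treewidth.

A width-2 tree decomposition is:
Bags: B1 = {6, 7, 10}  B2 = {3, 6, 10}  B3 = {3, 8, 10}  B4 = {4, 8, 10}  B5 = {1, 4, 10}  B6 = {1, 9, 10}  B7 = {5, 9, 10}  B8 = {2, 5, 10}
Tree: B1–B2, B2–B3, B3–B4, B4–B5, B5–B6, B6–B7, B7–B8
Every bag has size at most 3, so the width is 3 − 1 = 2 and tw(G) ≤ 2. The edges 10–7–6–3–8–4–1–9–5–2–10 form a cycle, so G is not a tree and its treewidth is at least 2. Combining the bounds, tw(G) = 2.

2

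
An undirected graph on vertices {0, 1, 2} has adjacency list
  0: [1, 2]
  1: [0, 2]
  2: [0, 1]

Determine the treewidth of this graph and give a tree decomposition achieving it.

Treewidth 2.
One such decomposition:
Bags: B1 = {0, 1, 2}
Tree: (single bag)

A single bag containing all 3 vertices is trivially a valid decomposition of width 2. On the other hand G contains the 3-clique {0, 1, 2}. A clique must lie in a single bag of any decomposition, so no decomposition can have width below 2. The upper and lower bounds meet at 2, so that is the treewidth.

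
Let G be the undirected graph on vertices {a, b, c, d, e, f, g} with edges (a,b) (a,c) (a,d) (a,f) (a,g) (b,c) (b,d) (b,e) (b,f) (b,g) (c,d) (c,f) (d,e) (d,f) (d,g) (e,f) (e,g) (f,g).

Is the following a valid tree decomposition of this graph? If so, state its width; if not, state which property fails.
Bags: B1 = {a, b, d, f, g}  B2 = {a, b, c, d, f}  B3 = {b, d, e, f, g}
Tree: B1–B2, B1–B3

Vertex coverage: the bags together contain {a, b, c, d, e, f, g}, the full vertex set. Edge coverage: each edge of G has both endpoints in at least one bag. Running intersection: for every vertex, the bags containing it form a connected subtree. All three properties hold, so this is a valid tree decomposition of width max|bag| − 1 = 4, and hence tw(G) ≤ 4.

Yes; width 4.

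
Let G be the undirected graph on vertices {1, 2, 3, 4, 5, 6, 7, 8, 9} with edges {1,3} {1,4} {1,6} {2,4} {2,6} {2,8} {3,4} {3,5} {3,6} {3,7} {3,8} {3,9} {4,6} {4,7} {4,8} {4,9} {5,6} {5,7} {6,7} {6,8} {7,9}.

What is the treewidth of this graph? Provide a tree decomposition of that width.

Each bag holds 4 vertices, so the decomposition has width 3, which upper-bounds the treewidth. For the lower bound, the 4 vertices {2, 4, 6, 8} are pairwise adjacent, and any tree decomposition puts a clique entirely inside one bag — forcing width ≥ 3. Therefore the treewidth is 3.

Treewidth 3.
One such decomposition:
Bags: B1 = {3, 4, 6, 8}  B2 = {1, 3, 4, 6}  B3 = {2, 4, 6, 8}  B4 = {3, 4, 6, 7}  B5 = {3, 4, 7, 9}  B6 = {3, 5, 6, 7}
Tree: B1–B2, B1–B3, B1–B4, B4–B5, B4–B6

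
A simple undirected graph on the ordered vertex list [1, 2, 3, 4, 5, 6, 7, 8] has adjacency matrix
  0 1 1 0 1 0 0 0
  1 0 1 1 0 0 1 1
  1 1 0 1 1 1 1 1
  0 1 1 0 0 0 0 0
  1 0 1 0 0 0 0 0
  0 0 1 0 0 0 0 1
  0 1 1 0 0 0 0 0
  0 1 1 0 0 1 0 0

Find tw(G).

A width-2 tree decomposition is:
Bags: B1 = {3, 6, 8}  B2 = {2, 3, 8}  B3 = {2, 3, 4}  B4 = {2, 3, 7}  B5 = {1, 2, 3}  B6 = {1, 3, 5}
Tree: B1–B2, B2–B3, B3–B4, B3–B5, B5–B6
The largest bag has 3 vertices, giving width 2; this decomposition certifies tw(G) ≤ 2. For the lower bound, the 3 vertices {2, 3, 8} are pairwise adjacent, and any tree decomposition puts a clique entirely inside one bag — forcing width ≥ 2. Therefore the treewidth is 2.

2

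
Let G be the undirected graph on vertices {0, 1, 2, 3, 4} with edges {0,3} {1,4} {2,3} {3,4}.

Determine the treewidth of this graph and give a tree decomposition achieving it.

Every bag has size at most 2, so the width is 2 − 1 = 1 and tw(G) ≤ 1. Since G has at least one edge (e.g. 3–4), it is not an edgeless graph, so tw(G) ≥ 1. Therefore the treewidth is 1.

Treewidth 1.
Bags: B1 = {3, 4}  B2 = {1, 4}  B3 = {0, 3}  B4 = {2, 3}
Tree: B1–B2, B1–B3, B1–B4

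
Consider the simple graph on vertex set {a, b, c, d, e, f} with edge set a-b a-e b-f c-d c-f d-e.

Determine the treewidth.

A width-2 tree decomposition is:
Bags: B1 = {c, d, e}  B2 = {a, c, e}  B3 = {a, b, c}  B4 = {b, c, f}
Tree: B1–B2, B2–B3, B3–B4
Every bag has size at most 3, so the width is 3 − 1 = 2 and tw(G) ≤ 2. Since c–d–e–a–b–f–c is a cycle in G, G is not acyclic. Forests are exactly the graphs of treewidth ≤ 1, so tw(G) ≥ 2. The upper and lower bounds meet at 2, so that is the treewidth.

2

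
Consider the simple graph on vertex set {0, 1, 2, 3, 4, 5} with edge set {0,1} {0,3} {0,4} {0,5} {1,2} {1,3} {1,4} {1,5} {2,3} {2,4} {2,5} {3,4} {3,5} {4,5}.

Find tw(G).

A width-4 tree decomposition is:
Bags: B1 = {0, 1, 3, 4, 5}  B2 = {1, 2, 3, 4, 5}
Tree: B1–B2
Every bag has size at most 5, so the width is 5 − 1 = 4 and tw(G) ≤ 4. Conversely, {0, 1, 3, 4, 5} is a clique of size 5, and the vertices of any clique must share a bag in every tree decomposition; so some bag has ≥ 5 vertices and tw(G) ≥ 4. Combining the bounds, tw(G) = 4.

4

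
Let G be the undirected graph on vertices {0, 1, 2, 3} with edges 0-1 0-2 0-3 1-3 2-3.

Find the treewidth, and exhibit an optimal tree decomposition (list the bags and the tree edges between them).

Treewidth 2.
Bags: B1 = {0, 1, 3}  B2 = {0, 2, 3}
Tree: B1–B2

Every bag has size at most 3, so the width is 3 − 1 = 2 and tw(G) ≤ 2. Conversely, {0, 1, 3} is a clique of size 3, and the vertices of any clique must share a bag in every tree decomposition; so some bag has ≥ 3 vertices and tw(G) ≥ 2. Therefore the treewidth is 2.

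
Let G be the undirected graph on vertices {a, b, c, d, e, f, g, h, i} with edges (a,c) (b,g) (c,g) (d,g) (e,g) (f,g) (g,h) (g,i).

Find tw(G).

A width-1 tree decomposition is:
Bags: B1 = {b, g}  B2 = {d, g}  B3 = {c, g}  B4 = {g, h}  B5 = {a, c}  B6 = {e, g}  B7 = {g, i}  B8 = {f, g}
Tree: B1–B2, B2–B3, B2–B4, B3–B5, B1–B6, B1–B7, B4–B8
The largest bag has 2 vertices, giving width 1; this decomposition certifies tw(G) ≤ 1. Any graph with an edge has treewidth ≥ 1, and G has the edge g–b. The upper and lower bounds meet at 1, so that is the treewidth.

1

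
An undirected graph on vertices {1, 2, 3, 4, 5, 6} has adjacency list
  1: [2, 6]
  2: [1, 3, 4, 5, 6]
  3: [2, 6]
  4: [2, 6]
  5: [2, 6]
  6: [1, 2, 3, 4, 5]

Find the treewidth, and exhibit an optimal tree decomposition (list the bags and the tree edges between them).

The largest bag has 3 vertices, giving width 2; this decomposition certifies tw(G) ≤ 2. Conversely, {1, 2, 6} is a clique of size 3, and the vertices of any clique must share a bag in every tree decomposition; so some bag has ≥ 3 vertices and tw(G) ≥ 2. Hence tw(G) = 2 exactly.

Treewidth 2.
Bags: B1 = {2, 4, 6}  B2 = {2, 3, 6}  B3 = {2, 5, 6}  B4 = {1, 2, 6}
Tree: B1–B2, B1–B3, B3–B4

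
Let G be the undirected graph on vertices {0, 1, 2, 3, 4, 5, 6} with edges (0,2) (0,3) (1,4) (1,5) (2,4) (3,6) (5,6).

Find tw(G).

A width-2 tree decomposition is:
Bags: B1 = {1, 5, 6}  B2 = {1, 4, 6}  B3 = {2, 4, 6}  B4 = {0, 2, 6}  B5 = {0, 3, 6}
Tree: B1–B2, B2–B3, B3–B4, B4–B5
Each bag holds 3 vertices, so the decomposition has width 2, which upper-bounds the treewidth. For the lower bound, G contains the cycle 6–5–1–4–2–0–3–6, so G is not a forest; only forests have treewidth ≤ 1, hence tw(G) ≥ 2. Hence tw(G) = 2 exactly.

2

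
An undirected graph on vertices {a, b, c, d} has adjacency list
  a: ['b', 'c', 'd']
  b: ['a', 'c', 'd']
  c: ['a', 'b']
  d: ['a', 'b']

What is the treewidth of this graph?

2

A width-2 tree decomposition is:
Bags: B1 = {a, b, c}  B2 = {a, b, d}
Tree: B1–B2
Each bag holds 3 vertices, so the decomposition has width 2, which upper-bounds the treewidth. On the other hand G contains the 3-clique {a, b, d}. A clique must lie in a single bag of any decomposition, so no decomposition can have width below 2. The upper and lower bounds meet at 2, so that is the treewidth.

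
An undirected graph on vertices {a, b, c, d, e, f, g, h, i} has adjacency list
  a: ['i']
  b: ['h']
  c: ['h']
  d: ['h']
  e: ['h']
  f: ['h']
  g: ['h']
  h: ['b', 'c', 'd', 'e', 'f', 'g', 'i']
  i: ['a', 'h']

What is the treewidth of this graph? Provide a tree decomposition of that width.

Treewidth 1.
Bags: B1 = {f, h}  B2 = {g, h}  B3 = {d, h}  B4 = {e, h}  B5 = {h, i}  B6 = {a, i}  B7 = {c, h}  B8 = {b, h}
Tree: B1–B2, B2–B3, B2–B4, B3–B5, B5–B6, B5–B7, B2–B8

Each bag holds 2 vertices, so the decomposition has width 1, which upper-bounds the treewidth. Since G has at least one edge (e.g. h–f), it is not an edgeless graph, so tw(G) ≥ 1. The upper and lower bounds meet at 1, so that is the treewidth.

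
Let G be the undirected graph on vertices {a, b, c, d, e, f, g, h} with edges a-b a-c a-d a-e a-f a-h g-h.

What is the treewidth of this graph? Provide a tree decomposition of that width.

Treewidth 1.
One such decomposition:
Bags: B1 = {a, b}  B2 = {a, h}  B3 = {g, h}  B4 = {a, f}  B5 = {a, e}  B6 = {a, c}  B7 = {a, d}
Tree: B1–B2, B2–B3, B2–B4, B1–B5, B5–B6, B5–B7

Every bag has size at most 2, so the width is 2 − 1 = 1 and tw(G) ≤ 1. G has an edge, so its treewidth is at least 1. Combining the bounds, tw(G) = 1.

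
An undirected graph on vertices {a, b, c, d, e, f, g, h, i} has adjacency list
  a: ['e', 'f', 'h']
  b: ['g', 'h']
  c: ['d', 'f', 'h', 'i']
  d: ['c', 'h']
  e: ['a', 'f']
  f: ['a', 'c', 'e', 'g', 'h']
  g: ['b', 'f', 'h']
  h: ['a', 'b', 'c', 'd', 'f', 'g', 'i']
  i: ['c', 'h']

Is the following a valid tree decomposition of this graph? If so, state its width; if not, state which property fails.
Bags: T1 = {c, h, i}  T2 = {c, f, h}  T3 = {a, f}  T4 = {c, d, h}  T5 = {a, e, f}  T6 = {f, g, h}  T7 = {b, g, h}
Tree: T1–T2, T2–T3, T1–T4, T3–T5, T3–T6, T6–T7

A tree decomposition must satisfy three properties: every vertex lies in some bag; for every edge, both endpoints lie together in some bag; and for every vertex, the bags containing it form a connected subtree. Here edge (h,a) lies in no bag, so the decomposition is invalid.

No — edge (h,a) lies in no bag.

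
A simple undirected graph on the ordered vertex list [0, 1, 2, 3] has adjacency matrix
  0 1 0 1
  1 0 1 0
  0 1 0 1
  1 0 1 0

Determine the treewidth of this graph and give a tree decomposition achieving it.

Treewidth 2.
One such decomposition:
Bags: B1 = {1, 2, 3}  B2 = {0, 1, 3}
Tree: B1–B2

The largest bag has 3 vertices, giving width 2; this decomposition certifies tw(G) ≤ 2. Since 3–2–1–0–3 is a cycle in G, G is not acyclic. Forests are exactly the graphs of treewidth ≤ 1, so tw(G) ≥ 2. Therefore the treewidth is 2.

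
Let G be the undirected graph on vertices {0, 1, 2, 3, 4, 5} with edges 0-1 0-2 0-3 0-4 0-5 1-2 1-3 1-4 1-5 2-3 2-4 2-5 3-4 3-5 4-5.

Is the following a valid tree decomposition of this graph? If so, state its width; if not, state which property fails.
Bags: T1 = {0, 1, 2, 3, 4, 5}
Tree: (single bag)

Yes; width 5.

Checking the three conditions: (i) the bags cover all of {0, 1, 2, 3, 4, 5}; (ii) for each edge, some bag contains both endpoints; (iii) the bags containing any fixed vertex form a subtree. All hold, so the decomposition is valid with width 6 − 1 = 5.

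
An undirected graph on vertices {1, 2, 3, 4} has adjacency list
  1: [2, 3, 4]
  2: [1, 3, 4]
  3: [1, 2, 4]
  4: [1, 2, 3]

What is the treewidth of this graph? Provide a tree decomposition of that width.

Treewidth 3.
Bags: B1 = {1, 2, 3, 4}
Tree: (single bag)

With just one bag of size 4, the width is 4 − 1 = 3, so tw(G) ≤ 3. On the other hand G contains the 4-clique {1, 2, 3, 4}. A clique must lie in a single bag of any decomposition, so no decomposition can have width below 3. The upper and lower bounds meet at 3, so that is the treewidth.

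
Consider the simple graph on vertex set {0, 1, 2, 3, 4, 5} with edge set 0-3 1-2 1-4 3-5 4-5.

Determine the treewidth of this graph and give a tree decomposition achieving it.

Treewidth 1.
One such decomposition:
Bags: B1 = {1, 2}  B2 = {1, 4}  B3 = {4, 5}  B4 = {3, 5}  B5 = {0, 3}
Tree: B1–B2, B2–B3, B3–B4, B4–B5

Every bag has size at most 2, so the width is 2 − 1 = 1 and tw(G) ≤ 1. G has an edge, so its treewidth is at least 1. Therefore the treewidth is 1.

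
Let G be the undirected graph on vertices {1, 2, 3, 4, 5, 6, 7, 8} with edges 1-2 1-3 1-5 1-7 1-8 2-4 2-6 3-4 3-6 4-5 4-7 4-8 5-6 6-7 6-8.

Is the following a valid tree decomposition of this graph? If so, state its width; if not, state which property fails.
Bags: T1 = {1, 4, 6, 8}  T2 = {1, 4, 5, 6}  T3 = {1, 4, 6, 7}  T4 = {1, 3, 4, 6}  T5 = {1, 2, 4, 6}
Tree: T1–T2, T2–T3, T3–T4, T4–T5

Yes; width 3.

Vertex coverage: the bags together contain {1, 2, 3, 4, 5, 6, 7, 8}, the full vertex set. Edge coverage: each edge of G has both endpoints in at least one bag. Running intersection: for every vertex, the bags containing it form a connected subtree. All three properties hold, so this is a valid tree decomposition of width max|bag| − 1 = 3, and hence tw(G) ≤ 3.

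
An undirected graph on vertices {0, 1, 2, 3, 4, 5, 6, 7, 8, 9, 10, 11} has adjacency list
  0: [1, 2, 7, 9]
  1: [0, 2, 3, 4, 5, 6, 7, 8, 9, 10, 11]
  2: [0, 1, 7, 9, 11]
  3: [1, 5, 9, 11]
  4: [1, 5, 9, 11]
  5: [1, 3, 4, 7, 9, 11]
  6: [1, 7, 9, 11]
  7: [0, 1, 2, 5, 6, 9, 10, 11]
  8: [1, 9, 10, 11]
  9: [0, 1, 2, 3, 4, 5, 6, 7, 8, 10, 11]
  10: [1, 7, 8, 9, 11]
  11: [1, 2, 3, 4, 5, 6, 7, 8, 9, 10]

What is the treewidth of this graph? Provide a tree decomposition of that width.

Treewidth 4.
One such decomposition:
Bags: B1 = {1, 3, 5, 9, 11}  B2 = {1, 5, 7, 9, 11}  B3 = {1, 2, 7, 9, 11}  B4 = {0, 1, 2, 7, 9}  B5 = {1, 7, 9, 10, 11}  B6 = {1, 4, 5, 9, 11}  B7 = {1, 6, 7, 9, 11}  B8 = {1, 8, 9, 10, 11}
Tree: B1–B2, B2–B3, B3–B4, B3–B5, B2–B6, B3–B7, B5–B8

Each bag holds 5 vertices, so the decomposition has width 4, which upper-bounds the treewidth. On the other hand G contains the 5-clique {0, 1, 2, 7, 9}. A clique must lie in a single bag of any decomposition, so no decomposition can have width below 4. The upper and lower bounds meet at 4, so that is the treewidth.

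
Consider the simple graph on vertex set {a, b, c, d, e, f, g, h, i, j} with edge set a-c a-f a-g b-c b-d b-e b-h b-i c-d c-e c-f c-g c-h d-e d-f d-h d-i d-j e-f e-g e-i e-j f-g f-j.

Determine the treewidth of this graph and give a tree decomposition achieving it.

The largest bag has 4 vertices, giving width 3; this decomposition certifies tw(G) ≤ 3. For the lower bound, the 4 vertices {d, e, f, j} are pairwise adjacent, and any tree decomposition puts a clique entirely inside one bag — forcing width ≥ 3. The upper and lower bounds meet at 3, so that is the treewidth.

Treewidth 3.
Bags: B1 = {a, c, f, g}  B2 = {c, e, f, g}  B3 = {c, d, e, f}  B4 = {b, c, d, e}  B5 = {b, d, e, i}  B6 = {d, e, f, j}  B7 = {b, c, d, h}
Tree: B1–B2, B2–B3, B3–B4, B4–B5, B3–B6, B4–B7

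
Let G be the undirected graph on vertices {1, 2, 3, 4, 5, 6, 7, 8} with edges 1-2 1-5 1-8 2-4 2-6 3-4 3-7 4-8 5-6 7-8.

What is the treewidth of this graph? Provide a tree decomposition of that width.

Every bag has size at most 3, so the width is 3 − 1 = 2 and tw(G) ≤ 2. For the lower bound, G contains the cycle 5–6–2–1–5, so G is not a forest; only forests have treewidth ≤ 1, hence tw(G) ≥ 2. Hence tw(G) = 2 exactly.

Treewidth 2.
One such decomposition:
Bags: B1 = {1, 5, 6}  B2 = {1, 2, 6}  B3 = {1, 2, 8}  B4 = {2, 4, 8}  B5 = {4, 7, 8}  B6 = {3, 4, 7}
Tree: B1–B2, B2–B3, B3–B4, B4–B5, B5–B6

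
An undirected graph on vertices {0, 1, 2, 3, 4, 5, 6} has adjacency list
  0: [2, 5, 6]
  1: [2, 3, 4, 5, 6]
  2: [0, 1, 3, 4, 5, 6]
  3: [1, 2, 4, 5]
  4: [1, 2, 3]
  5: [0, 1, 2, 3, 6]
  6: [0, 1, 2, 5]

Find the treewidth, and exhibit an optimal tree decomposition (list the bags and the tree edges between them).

Treewidth 3.
Bags: B1 = {1, 2, 3, 5}  B2 = {1, 2, 5, 6}  B3 = {1, 2, 3, 4}  B4 = {0, 2, 5, 6}
Tree: B1–B2, B1–B3, B2–B4

Each bag holds 4 vertices, so the decomposition has width 3, which upper-bounds the treewidth. For the lower bound, the 4 vertices {0, 2, 5, 6} are pairwise adjacent, and any tree decomposition puts a clique entirely inside one bag — forcing width ≥ 3. The upper and lower bounds meet at 3, so that is the treewidth.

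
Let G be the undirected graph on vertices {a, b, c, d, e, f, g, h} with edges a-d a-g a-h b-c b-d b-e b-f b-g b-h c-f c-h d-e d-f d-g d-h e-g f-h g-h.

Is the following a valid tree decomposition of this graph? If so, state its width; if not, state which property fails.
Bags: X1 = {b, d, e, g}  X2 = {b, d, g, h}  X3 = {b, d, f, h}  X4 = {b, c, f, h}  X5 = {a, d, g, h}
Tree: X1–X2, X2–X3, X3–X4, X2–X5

Yes; width 3.

Vertex coverage: the bags together contain {a, b, c, d, e, f, g, h}, the full vertex set. Edge coverage: each edge of G has both endpoints in at least one bag. Running intersection: for every vertex, the bags containing it form a connected subtree. All three properties hold, so this is a valid tree decomposition of width max|bag| − 1 = 3, and hence tw(G) ≤ 3.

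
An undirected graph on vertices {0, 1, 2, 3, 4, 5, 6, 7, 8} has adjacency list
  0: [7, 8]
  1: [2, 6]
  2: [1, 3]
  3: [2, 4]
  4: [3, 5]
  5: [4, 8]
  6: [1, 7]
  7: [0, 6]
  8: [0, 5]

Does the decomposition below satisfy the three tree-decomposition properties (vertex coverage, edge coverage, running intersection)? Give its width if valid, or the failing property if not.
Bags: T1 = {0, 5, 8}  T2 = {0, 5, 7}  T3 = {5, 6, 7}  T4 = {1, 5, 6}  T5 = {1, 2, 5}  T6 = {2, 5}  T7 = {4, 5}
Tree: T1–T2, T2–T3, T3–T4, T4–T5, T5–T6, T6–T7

No — vertex 3 appears in no bag.

A tree decomposition must satisfy three properties: every vertex lies in some bag; for every edge, both endpoints lie together in some bag; and for every vertex, the bags containing it form a connected subtree. Here vertex 3 appears in no bag, so the decomposition is invalid.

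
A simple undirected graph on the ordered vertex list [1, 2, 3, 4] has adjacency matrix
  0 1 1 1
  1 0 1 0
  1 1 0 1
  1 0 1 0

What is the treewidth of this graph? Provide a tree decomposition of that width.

Each bag holds 3 vertices, so the decomposition has width 2, which upper-bounds the treewidth. For the lower bound, the 3 vertices {1, 2, 3} are pairwise adjacent, and any tree decomposition puts a clique entirely inside one bag — forcing width ≥ 2. Hence tw(G) = 2 exactly.

Treewidth 2.
One such decomposition:
Bags: B1 = {1, 3, 4}  B2 = {1, 2, 3}
Tree: B1–B2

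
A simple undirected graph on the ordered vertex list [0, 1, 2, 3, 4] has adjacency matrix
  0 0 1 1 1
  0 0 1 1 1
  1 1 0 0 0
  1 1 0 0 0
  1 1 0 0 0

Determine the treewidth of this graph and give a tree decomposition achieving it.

Treewidth 2.
One optimal decomposition is:
Bags: B1 = {0, 1, 3}  B2 = {0, 1, 4}  B3 = {0, 1, 2}
Tree: B1–B2, B2–B3

Every bag has size at most 3, so the width is 3 − 1 = 2 and tw(G) ≤ 2. For the lower bound, G contains the cycle 0–3–1–4–0, so G is not a forest; only forests have treewidth ≤ 1, hence tw(G) ≥ 2. Hence tw(G) = 2 exactly.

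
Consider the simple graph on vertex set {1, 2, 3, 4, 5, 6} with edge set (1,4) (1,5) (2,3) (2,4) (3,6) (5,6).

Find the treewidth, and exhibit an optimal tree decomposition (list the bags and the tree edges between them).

Treewidth 2.
Bags: B1 = {1, 2, 4}  B2 = {1, 2, 3}  B3 = {1, 3, 6}  B4 = {1, 5, 6}
Tree: B1–B2, B2–B3, B3–B4

The largest bag has 3 vertices, giving width 2; this decomposition certifies tw(G) ≤ 2. Since 1–4–2–3–6–5–1 is a cycle in G, G is not acyclic. Forests are exactly the graphs of treewidth ≤ 1, so tw(G) ≥ 2. Therefore the treewidth is 2.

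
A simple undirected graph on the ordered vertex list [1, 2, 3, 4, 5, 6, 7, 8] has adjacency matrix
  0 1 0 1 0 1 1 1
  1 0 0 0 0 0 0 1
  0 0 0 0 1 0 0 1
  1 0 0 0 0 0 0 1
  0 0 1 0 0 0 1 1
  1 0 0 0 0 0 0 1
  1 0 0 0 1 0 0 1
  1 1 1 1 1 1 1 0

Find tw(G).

A width-2 tree decomposition is:
Bags: B1 = {3, 5, 8}  B2 = {5, 7, 8}  B3 = {1, 7, 8}  B4 = {1, 4, 8}  B5 = {1, 2, 8}  B6 = {1, 6, 8}
Tree: B1–B2, B2–B3, B3–B4, B3–B5, B3–B6
Every bag has size at most 3, so the width is 3 − 1 = 2 and tw(G) ≤ 2. Conversely, {1, 2, 8} is a clique of size 3, and the vertices of any clique must share a bag in every tree decomposition; so some bag has ≥ 3 vertices and tw(G) ≥ 2. The upper and lower bounds meet at 2, so that is the treewidth.

2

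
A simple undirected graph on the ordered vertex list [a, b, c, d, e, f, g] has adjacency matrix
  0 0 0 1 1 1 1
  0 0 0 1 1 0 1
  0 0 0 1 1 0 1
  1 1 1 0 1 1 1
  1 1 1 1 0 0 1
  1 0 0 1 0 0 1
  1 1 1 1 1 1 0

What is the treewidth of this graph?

A width-3 tree decomposition is:
Bags: B1 = {c, d, e, g}  B2 = {a, d, e, g}  B3 = {b, d, e, g}  B4 = {a, d, f, g}
Tree: B1–B2, B1–B3, B2–B4
Each bag holds 4 vertices, so the decomposition has width 3, which upper-bounds the treewidth. On the other hand G contains the 4-clique {c, d, e, g}. A clique must lie in a single bag of any decomposition, so no decomposition can have width below 3. Therefore the treewidth is 3.

3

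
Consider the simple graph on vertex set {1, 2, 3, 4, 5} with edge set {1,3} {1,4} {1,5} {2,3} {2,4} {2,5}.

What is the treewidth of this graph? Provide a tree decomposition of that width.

Every bag has size at most 3, so the width is 3 − 1 = 2 and tw(G) ≤ 2. Since 3–2–4–1–3 is a cycle in G, G is not acyclic. Forests are exactly the graphs of treewidth ≤ 1, so tw(G) ≥ 2. Combining the bounds, tw(G) = 2.

Treewidth 2.
One such decomposition:
Bags: B1 = {1, 2, 3}  B2 = {1, 2, 4}  B3 = {1, 2, 5}
Tree: B1–B2, B2–B3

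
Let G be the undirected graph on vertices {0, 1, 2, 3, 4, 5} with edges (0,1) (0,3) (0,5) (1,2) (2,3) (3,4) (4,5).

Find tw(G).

2

A width-2 tree decomposition is:
Bags: B1 = {1, 2, 3}  B2 = {0, 1, 3}  B3 = {0, 3, 4}  B4 = {0, 4, 5}
Tree: B1–B2, B2–B3, B3–B4
Every bag has size at most 3, so the width is 3 − 1 = 2 and tw(G) ≤ 2. Since 2–1–0–3–2 is a cycle in G, G is not acyclic. Forests are exactly the graphs of treewidth ≤ 1, so tw(G) ≥ 2. Therefore the treewidth is 2.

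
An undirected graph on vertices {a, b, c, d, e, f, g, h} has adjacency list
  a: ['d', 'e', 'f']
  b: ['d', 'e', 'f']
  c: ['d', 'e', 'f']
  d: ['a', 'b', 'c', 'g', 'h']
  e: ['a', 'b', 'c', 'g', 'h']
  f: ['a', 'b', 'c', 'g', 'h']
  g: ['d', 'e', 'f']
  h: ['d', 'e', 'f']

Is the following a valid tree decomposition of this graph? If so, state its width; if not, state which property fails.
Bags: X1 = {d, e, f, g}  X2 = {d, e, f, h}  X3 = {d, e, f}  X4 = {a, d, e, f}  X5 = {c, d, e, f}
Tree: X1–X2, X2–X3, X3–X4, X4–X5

A tree decomposition must satisfy three properties: every vertex lies in some bag; for every edge, both endpoints lie together in some bag; and for every vertex, the bags containing it form a connected subtree. Here vertex b appears in no bag, so the decomposition is invalid.

No — vertex b appears in no bag.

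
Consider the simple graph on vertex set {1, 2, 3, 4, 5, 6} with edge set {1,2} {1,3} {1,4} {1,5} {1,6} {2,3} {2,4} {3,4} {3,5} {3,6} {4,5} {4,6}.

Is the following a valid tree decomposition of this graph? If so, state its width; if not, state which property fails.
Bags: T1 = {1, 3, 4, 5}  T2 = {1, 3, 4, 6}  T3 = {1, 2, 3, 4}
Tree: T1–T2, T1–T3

Yes; width 3.

Vertex coverage: the bags together contain {1, 2, 3, 4, 5, 6}, the full vertex set. Edge coverage: each edge of G has both endpoints in at least one bag. Running intersection: for every vertex, the bags containing it form a connected subtree. All three properties hold, so this is a valid tree decomposition of width max|bag| − 1 = 3, and hence tw(G) ≤ 3.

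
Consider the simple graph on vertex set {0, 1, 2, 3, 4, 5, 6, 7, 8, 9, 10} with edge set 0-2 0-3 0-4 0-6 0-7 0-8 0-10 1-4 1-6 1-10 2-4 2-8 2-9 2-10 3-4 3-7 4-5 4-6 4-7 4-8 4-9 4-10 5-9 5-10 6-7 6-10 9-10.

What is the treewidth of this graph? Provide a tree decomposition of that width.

Every bag has size at most 4, so the width is 4 − 1 = 3 and tw(G) ≤ 3. Conversely, {0, 2, 4, 8} is a clique of size 4, and the vertices of any clique must share a bag in every tree decomposition; so some bag has ≥ 4 vertices and tw(G) ≥ 3. The upper and lower bounds meet at 3, so that is the treewidth.

Treewidth 3.
One such decomposition:
Bags: B1 = {0, 4, 6, 10}  B2 = {1, 4, 6, 10}  B3 = {0, 2, 4, 10}  B4 = {2, 4, 9, 10}  B5 = {4, 5, 9, 10}  B6 = {0, 4, 6, 7}  B7 = {0, 2, 4, 8}  B8 = {0, 3, 4, 7}
Tree: B1–B2, B1–B3, B3–B4, B4–B5, B1–B6, B3–B7, B6–B8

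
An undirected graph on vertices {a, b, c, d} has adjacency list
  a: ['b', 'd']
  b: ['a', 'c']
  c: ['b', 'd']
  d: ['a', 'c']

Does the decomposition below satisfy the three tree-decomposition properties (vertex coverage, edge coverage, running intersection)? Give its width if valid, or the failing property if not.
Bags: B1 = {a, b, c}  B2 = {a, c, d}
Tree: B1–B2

Yes; width 2.

Checking the three conditions: (i) the bags cover all of {a, b, c, d}; (ii) for each edge, some bag contains both endpoints; (iii) the bags containing any fixed vertex form a subtree. All hold, so the decomposition is valid with width 3 − 1 = 2.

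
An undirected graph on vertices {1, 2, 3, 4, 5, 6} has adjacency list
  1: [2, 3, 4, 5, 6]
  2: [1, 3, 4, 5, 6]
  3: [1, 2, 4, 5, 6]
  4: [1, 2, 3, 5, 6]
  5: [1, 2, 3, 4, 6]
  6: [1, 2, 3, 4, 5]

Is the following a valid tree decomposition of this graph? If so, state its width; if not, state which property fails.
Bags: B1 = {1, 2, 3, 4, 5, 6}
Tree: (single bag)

Yes; width 5.

Checking the three conditions: (i) the bags cover all of {1, 2, 3, 4, 5, 6}; (ii) for each edge, some bag contains both endpoints; (iii) the bags containing any fixed vertex form a subtree. All hold, so the decomposition is valid with width 6 − 1 = 5.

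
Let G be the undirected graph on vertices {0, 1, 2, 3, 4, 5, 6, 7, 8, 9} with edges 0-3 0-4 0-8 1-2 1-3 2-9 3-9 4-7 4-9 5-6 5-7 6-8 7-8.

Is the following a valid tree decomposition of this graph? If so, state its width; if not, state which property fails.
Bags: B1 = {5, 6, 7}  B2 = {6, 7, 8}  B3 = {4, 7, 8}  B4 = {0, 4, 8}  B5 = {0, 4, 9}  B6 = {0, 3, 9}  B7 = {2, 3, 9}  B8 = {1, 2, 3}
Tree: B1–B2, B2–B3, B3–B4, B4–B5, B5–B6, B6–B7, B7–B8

Yes; width 2.

Vertex coverage: the bags together contain {0, 1, 2, 3, 4, 5, 6, 7, 8, 9}, the full vertex set. Edge coverage: each edge of G has both endpoints in at least one bag. Running intersection: for every vertex, the bags containing it form a connected subtree. All three properties hold, so this is a valid tree decomposition of width max|bag| − 1 = 2, and hence tw(G) ≤ 2.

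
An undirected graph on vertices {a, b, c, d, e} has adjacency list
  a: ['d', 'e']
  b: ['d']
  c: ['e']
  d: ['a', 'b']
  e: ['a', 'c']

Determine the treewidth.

1

A width-1 tree decomposition is:
Bags: B1 = {b, d}  B2 = {a, d}  B3 = {a, e}  B4 = {c, e}
Tree: B1–B2, B2–B3, B3–B4
Every bag has size at most 2, so the width is 2 − 1 = 1 and tw(G) ≤ 1. Any graph with an edge has treewidth ≥ 1, and G has the edge b–d. Combining the bounds, tw(G) = 1.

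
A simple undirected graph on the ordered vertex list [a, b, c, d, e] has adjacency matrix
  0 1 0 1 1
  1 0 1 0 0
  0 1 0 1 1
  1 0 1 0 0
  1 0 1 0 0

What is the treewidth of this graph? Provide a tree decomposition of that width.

Treewidth 2.
One such decomposition:
Bags: B1 = {a, c, d}  B2 = {a, b, c}  B3 = {a, c, e}
Tree: B1–B2, B2–B3

Each bag holds 3 vertices, so the decomposition has width 2, which upper-bounds the treewidth. For the lower bound, G contains the cycle d–a–b–c–d, so G is not a forest; only forests have treewidth ≤ 1, hence tw(G) ≥ 2. The upper and lower bounds meet at 2, so that is the treewidth.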